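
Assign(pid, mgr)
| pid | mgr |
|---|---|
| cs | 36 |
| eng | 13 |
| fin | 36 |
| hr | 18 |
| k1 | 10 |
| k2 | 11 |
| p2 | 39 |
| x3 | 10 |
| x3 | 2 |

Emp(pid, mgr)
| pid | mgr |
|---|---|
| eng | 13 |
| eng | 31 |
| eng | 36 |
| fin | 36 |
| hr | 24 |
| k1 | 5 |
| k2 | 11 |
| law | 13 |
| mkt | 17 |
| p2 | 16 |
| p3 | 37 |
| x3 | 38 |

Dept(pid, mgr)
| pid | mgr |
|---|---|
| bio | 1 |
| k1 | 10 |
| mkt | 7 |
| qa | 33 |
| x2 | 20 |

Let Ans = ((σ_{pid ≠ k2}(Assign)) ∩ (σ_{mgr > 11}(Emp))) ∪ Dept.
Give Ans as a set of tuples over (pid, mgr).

Filtering on pid ≠ k2 leaves {(cs, 36), (eng, 13), (fin, 36), (hr, 18), (k1, 10), (p2, 39), (x3, 10), (x3, 2)}.
Filtering on mgr > 11 leaves {(eng, 13), (eng, 31), (eng, 36), (fin, 36), (hr, 24), (law, 13), (mkt, 17), (p2, 16), (p3, 37), (x3, 38)}.
Set intersection of the two operands is {(eng, 13), (fin, 36)}.
Set union of the two operands is {(bio, 1), (eng, 13), (fin, 36), (k1, 10), (mkt, 7), (qa, 33), (x2, 20)}.

{(bio, 1), (eng, 13), (fin, 36), (k1, 10), (mkt, 7), (qa, 33), (x2, 20)}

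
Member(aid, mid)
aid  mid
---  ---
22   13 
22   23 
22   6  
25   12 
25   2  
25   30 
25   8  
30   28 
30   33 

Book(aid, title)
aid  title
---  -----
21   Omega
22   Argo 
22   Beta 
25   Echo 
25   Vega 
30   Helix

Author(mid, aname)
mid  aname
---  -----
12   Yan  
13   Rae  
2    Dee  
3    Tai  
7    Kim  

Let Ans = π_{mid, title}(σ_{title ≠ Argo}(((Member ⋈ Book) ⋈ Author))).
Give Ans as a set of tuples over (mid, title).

{(12, Echo), (12, Vega), (13, Beta), (2, Echo), (2, Vega)}

Natural join on aid: {(22, 13, Argo), (22, 13, Beta), (22, 23, Argo), (22, 23, Beta), (22, 6, Argo), (22, 6, Beta), (25, 12, Echo), (25, 12, Vega), (25, 2, Echo), (25, 2, Vega), (25, 30, Echo), (25, 30, Vega), (25, 8, Echo), (25, 8, Vega), (30, 28, Helix), (30, 33, Helix)}
Natural join on mid: {(22, 13, Argo, Rae), (22, 13, Beta, Rae), (25, 12, Echo, Yan), (25, 12, Vega, Yan), (25, 2, Echo, Dee), (25, 2, Vega, Dee)}
Filtering on title ≠ Argo leaves {(22, 13, Beta, Rae), (25, 12, Echo, Yan), (25, 12, Vega, Yan), (25, 2, Echo, Dee), (25, 2, Vega, Dee)}.
Projecting to mid, title: {(12, Echo), (12, Vega), (13, Beta), (2, Echo), (2, Vega)}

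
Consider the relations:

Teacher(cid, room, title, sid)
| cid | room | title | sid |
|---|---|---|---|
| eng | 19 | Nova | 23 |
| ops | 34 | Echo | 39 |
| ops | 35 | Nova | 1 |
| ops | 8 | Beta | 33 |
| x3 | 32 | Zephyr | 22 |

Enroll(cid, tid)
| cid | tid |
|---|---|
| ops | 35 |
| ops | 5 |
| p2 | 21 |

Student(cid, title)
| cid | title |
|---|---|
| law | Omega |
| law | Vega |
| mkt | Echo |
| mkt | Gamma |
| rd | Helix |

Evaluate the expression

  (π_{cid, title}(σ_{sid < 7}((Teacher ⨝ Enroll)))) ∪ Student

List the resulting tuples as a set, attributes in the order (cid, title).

{(law, Omega), (law, Vega), (mkt, Echo), (mkt, Gamma), (ops, Nova), (rd, Helix)}

Joining Teacher and Enroll on cid yields {(ops, 34, Echo, 39, 35), (ops, 34, Echo, 39, 5), (ops, 35, Nova, 1, 35), (ops, 35, Nova, 1, 5), (ops, 8, Beta, 33, 35), (ops, 8, Beta, 33, 5)}.
Filtering on sid < 7 leaves {(ops, 35, Nova, 1, 35), (ops, 35, Nova, 1, 5)}.
Projecting to cid, title (1 duplicate(s) eliminated): {(ops, Nova)}
Union: {(ops, Nova)} with {(law, Omega), (law, Vega), (mkt, Echo), (mkt, Gamma), (rd, Helix)} → {(law, Omega), (law, Vega), (mkt, Echo), (mkt, Gamma), (ops, Nova), (rd, Helix)}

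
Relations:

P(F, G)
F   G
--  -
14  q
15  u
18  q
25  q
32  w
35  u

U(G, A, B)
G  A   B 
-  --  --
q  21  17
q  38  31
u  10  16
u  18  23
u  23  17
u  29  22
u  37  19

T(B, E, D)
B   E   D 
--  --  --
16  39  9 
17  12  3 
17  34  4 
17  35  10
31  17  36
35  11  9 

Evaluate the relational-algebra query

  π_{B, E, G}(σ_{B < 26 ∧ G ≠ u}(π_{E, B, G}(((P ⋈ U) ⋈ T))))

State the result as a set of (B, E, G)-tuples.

{(17, 12, q), (17, 34, q), (17, 35, q)}

P ⋈ U (natural join on G): {(14, q, 21, 17), (14, q, 38, 31), (15, u, 10, 16), (15, u, 18, 23), (15, u, 23, 17), (15, u, 29, 22), (15, u, 37, 19), (18, q, 21, 17), (18, q, 38, 31), (25, q, 21, 17), (25, q, 38, 31), (35, u, 10, 16), (35, u, 18, 23), (35, u, 23, 17), (35, u, 29, 22), (35, u, 37, 19)}
(P ⋈ U) ⋈ T (natural join on B): {(14, q, 21, 17, 12, 3), (14, q, 21, 17, 34, 4), (14, q, 21, 17, 35, 10), (14, q, 38, 31, 17, 36), (15, u, 10, 16, 39, 9), (15, u, 23, 17, 12, 3), (15, u, 23, 17, 34, 4), (15, u, 23, 17, 35, 10), (18, q, 21, 17, 12, 3), (18, q, 21, 17, 34, 4), (18, q, 21, 17, 35, 10), (18, q, 38, 31, 17, 36), (25, q, 21, 17, 12, 3), (25, q, 21, 17, 34, 4), (25, q, 21, 17, 35, 10), (25, q, 38, 31, 17, 36), (35, u, 10, 16, 39, 9), (35, u, 23, 17, 12, 3), (35, u, 23, 17, 34, 4), (35, u, 23, 17, 35, 10)}
π[E, B, G]: project onto (E, B, G) (12 duplicate(s) eliminated) → {(12, 17, q), (12, 17, u), (17, 31, q), (34, 17, q), (34, 17, u), (35, 17, q), (35, 17, u), (39, 16, u)}
Selection B < 26 ∧ G ≠ u: {(12, 17, q), (34, 17, q), (35, 17, q)}
π[B, E, G]: project onto (B, E, G) → {(17, 12, q), (17, 34, q), (17, 35, q)}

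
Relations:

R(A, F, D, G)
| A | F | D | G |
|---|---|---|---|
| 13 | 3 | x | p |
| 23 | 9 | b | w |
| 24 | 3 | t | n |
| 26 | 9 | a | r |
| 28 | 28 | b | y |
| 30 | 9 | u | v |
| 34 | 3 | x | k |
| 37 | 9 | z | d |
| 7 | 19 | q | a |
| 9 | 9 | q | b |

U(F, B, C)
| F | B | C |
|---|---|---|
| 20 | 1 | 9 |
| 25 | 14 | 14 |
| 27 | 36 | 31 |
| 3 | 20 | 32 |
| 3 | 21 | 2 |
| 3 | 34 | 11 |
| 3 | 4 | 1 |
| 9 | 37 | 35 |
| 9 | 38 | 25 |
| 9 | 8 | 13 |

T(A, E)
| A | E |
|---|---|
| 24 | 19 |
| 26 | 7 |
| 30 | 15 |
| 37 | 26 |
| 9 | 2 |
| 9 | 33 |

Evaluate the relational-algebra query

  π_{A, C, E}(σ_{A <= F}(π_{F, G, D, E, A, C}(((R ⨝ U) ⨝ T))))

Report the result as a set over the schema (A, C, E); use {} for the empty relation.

Natural join on F: {(13, 3, x, p, 20, 32), (13, 3, x, p, 21, 2), (13, 3, x, p, 34, 11), (13, 3, x, p, 4, 1), (23, 9, b, w, 37, 35), (23, 9, b, w, 38, 25), (23, 9, b, w, 8, 13), (24, 3, t, n, 20, 32), (24, 3, t, n, 21, 2), (24, 3, t, n, 34, 11), (24, 3, t, n, 4, 1), (26, 9, a, r, 37, 35), (26, 9, a, r, 38, 25), (26, 9, a, r, 8, 13), (30, 9, u, v, 37, 35), (30, 9, u, v, 38, 25), (30, 9, u, v, 8, 13), (34, 3, x, k, 20, 32), (34, 3, x, k, 21, 2), (34, 3, x, k, 34, 11), (34, 3, x, k, 4, 1), (37, 9, z, d, 37, 35), (37, 9, z, d, 38, 25), (37, 9, z, d, 8, 13), (9, 9, q, b, 37, 35), (9, 9, q, b, 38, 25), (9, 9, q, b, 8, 13)}
Natural join on A: {(24, 3, t, n, 20, 32, 19), (24, 3, t, n, 21, 2, 19), (24, 3, t, n, 34, 11, 19), (24, 3, t, n, 4, 1, 19), (26, 9, a, r, 37, 35, 7), (26, 9, a, r, 38, 25, 7), (26, 9, a, r, 8, 13, 7), (30, 9, u, v, 37, 35, 15), (30, 9, u, v, 38, 25, 15), (30, 9, u, v, 8, 13, 15), (37, 9, z, d, 37, 35, 26), (37, 9, z, d, 38, 25, 26), (37, 9, z, d, 8, 13, 26), (9, 9, q, b, 37, 35, 2), (9, 9, q, b, 37, 35, 33), (9, 9, q, b, 38, 25, 2), (9, 9, q, b, 38, 25, 33), (9, 9, q, b, 8, 13, 2), (9, 9, q, b, 8, 13, 33)}
π_{F, G, D, E, A, C} gives {(3, n, t, 19, 24, 1), (3, n, t, 19, 24, 11), (3, n, t, 19, 24, 2), (3, n, t, 19, 24, 32), (9, b, q, 2, 9, 13), (9, b, q, 2, 9, 25), (9, b, q, 2, 9, 35), (9, b, q, 33, 9, 13), (9, b, q, 33, 9, 25), (9, b, q, 33, 9, 35), (9, d, z, 26, 37, 13), (9, d, z, 26, 37, 25), (9, d, z, 26, 37, 35), (9, r, a, 7, 26, 13), (9, r, a, 7, 26, 25), (9, r, a, 7, 26, 35), (9, v, u, 15, 30, 13), (9, v, u, 15, 30, 25), (9, v, u, 15, 30, 35)}.
σ[A <= F]: keep tuples satisfying A <= F → {(9, b, q, 2, 9, 13), (9, b, q, 2, 9, 25), (9, b, q, 2, 9, 35), (9, b, q, 33, 9, 13), (9, b, q, 33, 9, 25), (9, b, q, 33, 9, 35)}
π_{A, C, E} gives {(9, 13, 2), (9, 13, 33), (9, 25, 2), (9, 25, 33), (9, 35, 2), (9, 35, 33)}.

{(9, 13, 2), (9, 13, 33), (9, 25, 2), (9, 25, 33), (9, 35, 2), (9, 35, 33)}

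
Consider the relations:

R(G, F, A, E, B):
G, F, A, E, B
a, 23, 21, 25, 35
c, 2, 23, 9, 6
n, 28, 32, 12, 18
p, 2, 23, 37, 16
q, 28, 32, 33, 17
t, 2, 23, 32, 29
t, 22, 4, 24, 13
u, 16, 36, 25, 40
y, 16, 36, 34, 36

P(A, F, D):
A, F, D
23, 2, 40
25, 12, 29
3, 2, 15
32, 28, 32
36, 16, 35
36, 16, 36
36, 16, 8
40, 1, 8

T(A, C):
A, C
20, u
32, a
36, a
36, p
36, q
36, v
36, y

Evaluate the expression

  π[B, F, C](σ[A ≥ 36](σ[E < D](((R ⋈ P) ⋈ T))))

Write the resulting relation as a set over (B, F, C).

{(36, 16, a), (36, 16, p), (36, 16, q), (36, 16, v), (36, 16, y), (40, 16, a), (40, 16, p), (40, 16, q), (40, 16, v), (40, 16, y)}

Joining R and P on F, A yields {(c, 2, 23, 9, 6, 40), (n, 28, 32, 12, 18, 32), (p, 2, 23, 37, 16, 40), (q, 28, 32, 33, 17, 32), (t, 2, 23, 32, 29, 40), (u, 16, 36, 25, 40, 35), (u, 16, 36, 25, 40, 36), (u, 16, 36, 25, 40, 8), (y, 16, 36, 34, 36, 35), (y, 16, 36, 34, 36, 36), (y, 16, 36, 34, 36, 8)}.
Joining (R ⋈ P) and T on A yields {(n, 28, 32, 12, 18, 32, a), (q, 28, 32, 33, 17, 32, a), (u, 16, 36, 25, 40, 35, a), (u, 16, 36, 25, 40, 35, p), (u, 16, 36, 25, 40, 35, q), (u, 16, 36, 25, 40, 35, v), (u, 16, 36, 25, 40, 35, y), (u, 16, 36, 25, 40, 36, a), (u, 16, 36, 25, 40, 36, p), (u, 16, 36, 25, 40, 36, q), (u, 16, 36, 25, 40, 36, v), (u, 16, 36, 25, 40, 36, y), (u, 16, 36, 25, 40, 8, a), (u, 16, 36, 25, 40, 8, p), (u, 16, 36, 25, 40, 8, q), (u, 16, 36, 25, 40, 8, v), (u, 16, 36, 25, 40, 8, y), (y, 16, 36, 34, 36, 35, a), (y, 16, 36, 34, 36, 35, p), (y, 16, 36, 34, 36, 35, q), (y, 16, 36, 34, 36, 35, v), (y, 16, 36, 34, 36, 35, y), (y, 16, 36, 34, 36, 36, a), (y, 16, 36, 34, 36, 36, p), (y, 16, 36, 34, 36, 36, q), (y, 16, 36, 34, 36, 36, v), (y, 16, 36, 34, 36, 36, y), (y, 16, 36, 34, 36, 8, a), (y, 16, 36, 34, 36, 8, p), (y, 16, 36, 34, 36, 8, q), (y, 16, 36, 34, 36, 8, v), (y, 16, 36, 34, 36, 8, y)}.
Apply σ_{E < D}; surviving tuples: {(n, 28, 32, 12, 18, 32, a), (u, 16, 36, 25, 40, 35, a), (u, 16, 36, 25, 40, 35, p), (u, 16, 36, 25, 40, 35, q), (u, 16, 36, 25, 40, 35, v), (u, 16, 36, 25, 40, 35, y), (u, 16, 36, 25, 40, 36, a), (u, 16, 36, 25, 40, 36, p), (u, 16, 36, 25, 40, 36, q), (u, 16, 36, 25, 40, 36, v), (u, 16, 36, 25, 40, 36, y), (y, 16, 36, 34, 36, 35, a), (y, 16, 36, 34, 36, 35, p), (y, 16, 36, 34, 36, 35, q), (y, 16, 36, 34, 36, 35, v), (y, 16, 36, 34, 36, 35, y), (y, 16, 36, 34, 36, 36, a), (y, 16, 36, 34, 36, 36, p), (y, 16, 36, 34, 36, 36, q), (y, 16, 36, 34, 36, 36, v), (y, 16, 36, 34, 36, 36, y)}
Apply σ_{A ≥ 36}; surviving tuples: {(u, 16, 36, 25, 40, 35, a), (u, 16, 36, 25, 40, 35, p), (u, 16, 36, 25, 40, 35, q), (u, 16, 36, 25, 40, 35, v), (u, 16, 36, 25, 40, 35, y), (u, 16, 36, 25, 40, 36, a), (u, 16, 36, 25, 40, 36, p), (u, 16, 36, 25, 40, 36, q), (u, 16, 36, 25, 40, 36, v), (u, 16, 36, 25, 40, 36, y), (y, 16, 36, 34, 36, 35, a), (y, 16, 36, 34, 36, 35, p), (y, 16, 36, 34, 36, 35, q), (y, 16, 36, 34, 36, 35, v), (y, 16, 36, 34, 36, 35, y), (y, 16, 36, 34, 36, 36, a), (y, 16, 36, 34, 36, 36, p), (y, 16, 36, 34, 36, 36, q), (y, 16, 36, 34, 36, 36, v), (y, 16, 36, 34, 36, 36, y)}
Keep only column(s) B, F, C (10 duplicate(s) eliminated): {(36, 16, a), (36, 16, p), (36, 16, q), (36, 16, v), (36, 16, y), (40, 16, a), (40, 16, p), (40, 16, q), (40, 16, v), (40, 16, y)}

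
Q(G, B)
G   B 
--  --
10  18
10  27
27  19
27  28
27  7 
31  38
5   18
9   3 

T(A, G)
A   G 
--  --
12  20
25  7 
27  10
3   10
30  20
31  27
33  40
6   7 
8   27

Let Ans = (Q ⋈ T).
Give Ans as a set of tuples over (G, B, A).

{(10, 18, 27), (10, 18, 3), (10, 27, 27), (10, 27, 3), (27, 19, 31), (27, 19, 8), (27, 28, 31), (27, 28, 8), (27, 7, 31), (27, 7, 8)}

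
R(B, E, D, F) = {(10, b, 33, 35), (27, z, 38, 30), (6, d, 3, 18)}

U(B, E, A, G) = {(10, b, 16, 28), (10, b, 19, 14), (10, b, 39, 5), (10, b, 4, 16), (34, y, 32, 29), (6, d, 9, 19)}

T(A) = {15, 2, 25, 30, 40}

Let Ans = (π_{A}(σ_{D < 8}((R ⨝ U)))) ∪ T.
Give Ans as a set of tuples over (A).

Natural join on B, E: {(10, b, 33, 35, 16, 28), (10, b, 33, 35, 19, 14), (10, b, 33, 35, 39, 5), (10, b, 33, 35, 4, 16), (6, d, 3, 18, 9, 19)}
Filtering on D < 8 leaves {(6, d, 3, 18, 9, 19)}.
Projecting to A: {9}
Taking the union: {15, 2, 25, 30, 40, 9}

{15, 2, 25, 30, 40, 9}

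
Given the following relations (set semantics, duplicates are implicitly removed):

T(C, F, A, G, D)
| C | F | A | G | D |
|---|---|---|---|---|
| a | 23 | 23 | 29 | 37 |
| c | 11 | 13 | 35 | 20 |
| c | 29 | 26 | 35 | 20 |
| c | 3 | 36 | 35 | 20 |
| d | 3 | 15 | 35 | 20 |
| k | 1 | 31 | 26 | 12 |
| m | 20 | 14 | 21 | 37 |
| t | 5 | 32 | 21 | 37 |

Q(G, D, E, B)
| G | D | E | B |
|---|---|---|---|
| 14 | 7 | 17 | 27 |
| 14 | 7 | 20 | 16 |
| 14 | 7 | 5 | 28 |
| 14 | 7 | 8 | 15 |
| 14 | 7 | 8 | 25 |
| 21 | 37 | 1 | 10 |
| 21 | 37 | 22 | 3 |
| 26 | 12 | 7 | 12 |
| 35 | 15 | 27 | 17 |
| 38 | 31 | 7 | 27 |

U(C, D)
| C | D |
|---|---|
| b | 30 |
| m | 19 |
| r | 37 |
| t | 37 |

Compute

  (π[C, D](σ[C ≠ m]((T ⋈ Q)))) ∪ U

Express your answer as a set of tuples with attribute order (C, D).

{(b, 30), (k, 12), (m, 19), (r, 37), (t, 37)}

Natural join on G, D: {(k, 1, 31, 26, 12, 7, 12), (m, 20, 14, 21, 37, 1, 10), (m, 20, 14, 21, 37, 22, 3), (t, 5, 32, 21, 37, 1, 10), (t, 5, 32, 21, 37, 22, 3)}
Apply σ_{C ≠ m}; surviving tuples: {(k, 1, 31, 26, 12, 7, 12), (t, 5, 32, 21, 37, 1, 10), (t, 5, 32, 21, 37, 22, 3)}
Projecting to C, D (1 duplicate(s) eliminated): {(k, 12), (t, 37)}
Taking the union: {(b, 30), (k, 12), (m, 19), (r, 37), (t, 37)}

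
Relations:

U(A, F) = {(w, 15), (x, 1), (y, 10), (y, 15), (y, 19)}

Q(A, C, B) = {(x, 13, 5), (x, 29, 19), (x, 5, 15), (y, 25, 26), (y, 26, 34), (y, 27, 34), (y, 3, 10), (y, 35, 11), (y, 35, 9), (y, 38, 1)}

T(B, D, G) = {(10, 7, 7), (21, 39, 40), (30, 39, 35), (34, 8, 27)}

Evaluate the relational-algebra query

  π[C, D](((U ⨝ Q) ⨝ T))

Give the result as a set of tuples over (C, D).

{(26, 8), (27, 8), (3, 7)}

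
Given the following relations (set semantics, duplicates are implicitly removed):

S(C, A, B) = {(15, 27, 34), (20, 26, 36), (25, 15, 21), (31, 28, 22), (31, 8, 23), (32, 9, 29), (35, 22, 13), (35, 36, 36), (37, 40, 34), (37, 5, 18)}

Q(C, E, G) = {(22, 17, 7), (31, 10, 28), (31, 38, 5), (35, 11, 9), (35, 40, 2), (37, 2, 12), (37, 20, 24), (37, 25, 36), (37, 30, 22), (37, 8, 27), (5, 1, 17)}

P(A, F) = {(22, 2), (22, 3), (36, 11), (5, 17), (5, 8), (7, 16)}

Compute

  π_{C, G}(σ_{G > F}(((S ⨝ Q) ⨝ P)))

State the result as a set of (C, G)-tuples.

{(35, 9), (37, 12), (37, 22), (37, 24), (37, 27), (37, 36)}

S ⋈ Q (natural join on C): {(31, 28, 22, 10, 28), (31, 28, 22, 38, 5), (31, 8, 23, 10, 28), (31, 8, 23, 38, 5), (35, 22, 13, 11, 9), (35, 22, 13, 40, 2), (35, 36, 36, 11, 9), (35, 36, 36, 40, 2), (37, 40, 34, 2, 12), (37, 40, 34, 20, 24), (37, 40, 34, 25, 36), (37, 40, 34, 30, 22), (37, 40, 34, 8, 27), (37, 5, 18, 2, 12), (37, 5, 18, 20, 24), (37, 5, 18, 25, 36), (37, 5, 18, 30, 22), (37, 5, 18, 8, 27)}
(S ⨝ Q) ⋈ P (natural join on A): {(35, 22, 13, 11, 9, 2), (35, 22, 13, 11, 9, 3), (35, 22, 13, 40, 2, 2), (35, 22, 13, 40, 2, 3), (35, 36, 36, 11, 9, 11), (35, 36, 36, 40, 2, 11), (37, 5, 18, 2, 12, 17), (37, 5, 18, 2, 12, 8), (37, 5, 18, 20, 24, 17), (37, 5, 18, 20, 24, 8), (37, 5, 18, 25, 36, 17), (37, 5, 18, 25, 36, 8), (37, 5, 18, 30, 22, 17), (37, 5, 18, 30, 22, 8), (37, 5, 18, 8, 27, 17), (37, 5, 18, 8, 27, 8)}
σ[G > F]: keep tuples satisfying G > F → {(35, 22, 13, 11, 9, 2), (35, 22, 13, 11, 9, 3), (37, 5, 18, 2, 12, 8), (37, 5, 18, 20, 24, 17), (37, 5, 18, 20, 24, 8), (37, 5, 18, 25, 36, 17), (37, 5, 18, 25, 36, 8), (37, 5, 18, 30, 22, 17), (37, 5, 18, 30, 22, 8), (37, 5, 18, 8, 27, 17), (37, 5, 18, 8, 27, 8)}
Keep only column(s) C, G (5 duplicate(s) eliminated): {(35, 9), (37, 12), (37, 22), (37, 24), (37, 27), (37, 36)}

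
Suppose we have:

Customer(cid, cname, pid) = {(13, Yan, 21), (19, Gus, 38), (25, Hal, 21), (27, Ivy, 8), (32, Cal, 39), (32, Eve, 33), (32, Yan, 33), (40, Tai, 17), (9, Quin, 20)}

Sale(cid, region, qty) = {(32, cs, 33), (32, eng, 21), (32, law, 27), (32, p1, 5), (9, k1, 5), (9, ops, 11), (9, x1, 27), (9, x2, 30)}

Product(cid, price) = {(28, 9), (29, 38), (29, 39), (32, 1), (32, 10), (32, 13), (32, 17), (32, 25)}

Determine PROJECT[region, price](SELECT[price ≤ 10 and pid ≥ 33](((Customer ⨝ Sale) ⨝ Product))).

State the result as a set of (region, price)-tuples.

{(cs, 1), (cs, 10), (eng, 1), (eng, 10), (law, 1), (law, 10), (p1, 1), (p1, 10)}

Customer ⋈ Sale (natural join on cid): {(32, Cal, 39, cs, 33), (32, Cal, 39, eng, 21), (32, Cal, 39, law, 27), (32, Cal, 39, p1, 5), (32, Eve, 33, cs, 33), (32, Eve, 33, eng, 21), (32, Eve, 33, law, 27), (32, Eve, 33, p1, 5), (32, Yan, 33, cs, 33), (32, Yan, 33, eng, 21), (32, Yan, 33, law, 27), (32, Yan, 33, p1, 5), (9, Quin, 20, k1, 5), (9, Quin, 20, ops, 11), (9, Quin, 20, x1, 27), (9, Quin, 20, x2, 30)}
(Customer ⨝ Sale) ⋈ Product (natural join on cid): {(32, Cal, 39, cs, 33, 1), (32, Cal, 39, cs, 33, 10), (32, Cal, 39, cs, 33, 13), (32, Cal, 39, cs, 33, 17), (32, Cal, 39, cs, 33, 25), (32, Cal, 39, eng, 21, 1), (32, Cal, 39, eng, 21, 10), (32, Cal, 39, eng, 21, 13), (32, Cal, 39, eng, 21, 17), (32, Cal, 39, eng, 21, 25), (32, Cal, 39, law, 27, 1), (32, Cal, 39, law, 27, 10), (32, Cal, 39, law, 27, 13), (32, Cal, 39, law, 27, 17), (32, Cal, 39, law, 27, 25), (32, Cal, 39, p1, 5, 1), (32, Cal, 39, p1, 5, 10), (32, Cal, 39, p1, 5, 13), (32, Cal, 39, p1, 5, 17), (32, Cal, 39, p1, 5, 25), (32, Eve, 33, cs, 33, 1), (32, Eve, 33, cs, 33, 10), (32, Eve, 33, cs, 33, 13), (32, Eve, 33, cs, 33, 17), (32, Eve, 33, cs, 33, 25), (32, Eve, 33, eng, 21, 1), (32, Eve, 33, eng, 21, 10), (32, Eve, 33, eng, 21, 13), (32, Eve, 33, eng, 21, 17), (32, Eve, 33, eng, 21, 25), (32, Eve, 33, law, 27, 1), (32, Eve, 33, law, 27, 10), (32, Eve, 33, law, 27, 13), (32, Eve, 33, law, 27, 17), (32, Eve, 33, law, 27, 25), (32, Eve, 33, p1, 5, 1), (32, Eve, 33, p1, 5, 10), (32, Eve, 33, p1, 5, 13), (32, Eve, 33, p1, 5, 17), (32, Eve, 33, p1, 5, 25), (32, Yan, 33, cs, 33, 1), (32, Yan, 33, cs, 33, 10), (32, Yan, 33, cs, 33, 13), (32, Yan, 33, cs, 33, 17), (32, Yan, 33, cs, 33, 25), (32, Yan, 33, eng, 21, 1), (32, Yan, 33, eng, 21, 10), (32, Yan, 33, eng, 21, 13), (32, Yan, 33, eng, 21, 17), (32, Yan, 33, eng, 21, 25), (32, Yan, 33, law, 27, 1), (32, Yan, 33, law, 27, 10), (32, Yan, 33, law, 27, 13), (32, Yan, 33, law, 27, 17), (32, Yan, 33, law, 27, 25), (32, Yan, 33, p1, 5, 1), (32, Yan, 33, p1, 5, 10), (32, Yan, 33, p1, 5, 13), (32, Yan, 33, p1, 5, 17), (32, Yan, 33, p1, 5, 25)}
Selection price ≤ 10 and pid ≥ 33: {(32, Cal, 39, cs, 33, 1), (32, Cal, 39, cs, 33, 10), (32, Cal, 39, eng, 21, 1), (32, Cal, 39, eng, 21, 10), (32, Cal, 39, law, 27, 1), (32, Cal, 39, law, 27, 10), (32, Cal, 39, p1, 5, 1), (32, Cal, 39, p1, 5, 10), (32, Eve, 33, cs, 33, 1), (32, Eve, 33, cs, 33, 10), (32, Eve, 33, eng, 21, 1), (32, Eve, 33, eng, 21, 10), (32, Eve, 33, law, 27, 1), (32, Eve, 33, law, 27, 10), (32, Eve, 33, p1, 5, 1), (32, Eve, 33, p1, 5, 10), (32, Yan, 33, cs, 33, 1), (32, Yan, 33, cs, 33, 10), (32, Yan, 33, eng, 21, 1), (32, Yan, 33, eng, 21, 10), (32, Yan, 33, law, 27, 1), (32, Yan, 33, law, 27, 10), (32, Yan, 33, p1, 5, 1), (32, Yan, 33, p1, 5, 10)}
π_{region, price} gives {(cs, 1), (cs, 10), (eng, 1), (eng, 10), (law, 1), (law, 10), (p1, 1), (p1, 10)} (16 duplicate(s) eliminated).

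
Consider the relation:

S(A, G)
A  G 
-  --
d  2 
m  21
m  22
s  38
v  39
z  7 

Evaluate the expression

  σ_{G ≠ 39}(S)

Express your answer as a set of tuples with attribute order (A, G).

{(d, 2), (m, 21), (m, 22), (s, 38), (z, 7)}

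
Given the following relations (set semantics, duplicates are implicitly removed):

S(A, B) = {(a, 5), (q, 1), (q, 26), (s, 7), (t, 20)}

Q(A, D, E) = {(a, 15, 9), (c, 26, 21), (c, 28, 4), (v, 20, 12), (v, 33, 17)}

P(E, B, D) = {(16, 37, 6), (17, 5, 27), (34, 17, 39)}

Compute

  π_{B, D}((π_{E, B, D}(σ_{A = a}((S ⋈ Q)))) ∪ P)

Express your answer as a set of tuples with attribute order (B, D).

S ⋈ Q (natural join on A): {(a, 5, 15, 9)}
σ[A = a]: keep tuples satisfying A = a → {(a, 5, 15, 9)}
Projecting to E, B, D: {(9, 5, 15)}
Set union of the two operands is {(16, 37, 6), (17, 5, 27), (34, 17, 39), (9, 5, 15)}.
Projecting to B, D: {(17, 39), (37, 6), (5, 15), (5, 27)}

{(17, 39), (37, 6), (5, 15), (5, 27)}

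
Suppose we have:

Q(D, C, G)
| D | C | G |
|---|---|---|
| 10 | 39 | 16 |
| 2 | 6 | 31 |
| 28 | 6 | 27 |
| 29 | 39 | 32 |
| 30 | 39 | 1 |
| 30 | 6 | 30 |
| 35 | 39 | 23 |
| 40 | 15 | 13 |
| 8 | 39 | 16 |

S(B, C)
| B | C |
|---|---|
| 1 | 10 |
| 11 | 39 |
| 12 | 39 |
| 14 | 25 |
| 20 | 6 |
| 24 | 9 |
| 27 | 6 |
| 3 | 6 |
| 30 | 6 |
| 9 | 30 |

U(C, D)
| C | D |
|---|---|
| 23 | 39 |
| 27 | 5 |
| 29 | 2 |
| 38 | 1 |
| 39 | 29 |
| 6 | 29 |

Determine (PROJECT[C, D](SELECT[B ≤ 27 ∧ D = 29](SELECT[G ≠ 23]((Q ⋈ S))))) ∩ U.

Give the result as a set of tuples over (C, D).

Joining Q and S on C yields {(10, 39, 16, 11), (10, 39, 16, 12), (2, 6, 31, 20), (2, 6, 31, 27), (2, 6, 31, 3), (2, 6, 31, 30), (28, 6, 27, 20), (28, 6, 27, 27), (28, 6, 27, 3), (28, 6, 27, 30), (29, 39, 32, 11), (29, 39, 32, 12), (30, 39, 1, 11), (30, 39, 1, 12), (30, 6, 30, 20), (30, 6, 30, 27), (30, 6, 30, 3), (30, 6, 30, 30), (35, 39, 23, 11), (35, 39, 23, 12), (8, 39, 16, 11), (8, 39, 16, 12)}.
Selection G ≠ 23: {(10, 39, 16, 11), (10, 39, 16, 12), (2, 6, 31, 20), (2, 6, 31, 27), (2, 6, 31, 3), (2, 6, 31, 30), (28, 6, 27, 20), (28, 6, 27, 27), (28, 6, 27, 3), (28, 6, 27, 30), (29, 39, 32, 11), (29, 39, 32, 12), (30, 39, 1, 11), (30, 39, 1, 12), (30, 6, 30, 20), (30, 6, 30, 27), (30, 6, 30, 3), (30, 6, 30, 30), (8, 39, 16, 11), (8, 39, 16, 12)}
Selection B ≤ 27 ∧ D = 29: {(29, 39, 32, 11), (29, 39, 32, 12)}
π[C, D]: project onto (C, D) (1 duplicate(s) eliminated) → {(39, 29)}
Intersection: {(39, 29)} with {(23, 39), (27, 5), (29, 2), (38, 1), (39, 29), (6, 29)} → {(39, 29)}

{(39, 29)}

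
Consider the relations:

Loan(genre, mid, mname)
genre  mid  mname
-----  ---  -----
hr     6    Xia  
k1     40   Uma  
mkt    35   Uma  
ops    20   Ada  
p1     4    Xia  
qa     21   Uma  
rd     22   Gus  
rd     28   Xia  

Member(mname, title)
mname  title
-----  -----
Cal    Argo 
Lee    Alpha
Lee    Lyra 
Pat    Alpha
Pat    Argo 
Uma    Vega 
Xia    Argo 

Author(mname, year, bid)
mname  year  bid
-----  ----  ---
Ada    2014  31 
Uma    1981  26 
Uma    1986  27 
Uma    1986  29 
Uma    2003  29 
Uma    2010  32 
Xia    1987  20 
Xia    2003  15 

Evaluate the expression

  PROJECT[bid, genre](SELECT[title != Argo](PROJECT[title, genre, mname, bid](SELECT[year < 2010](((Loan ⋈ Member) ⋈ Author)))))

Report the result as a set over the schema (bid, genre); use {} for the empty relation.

Joining Loan and Member on mname yields {(hr, 6, Xia, Argo), (k1, 40, Uma, Vega), (mkt, 35, Uma, Vega), (p1, 4, Xia, Argo), (qa, 21, Uma, Vega), (rd, 28, Xia, Argo)}.
Joining (Loan ⋈ Member) and Author on mname yields {(hr, 6, Xia, Argo, 1987, 20), (hr, 6, Xia, Argo, 2003, 15), (k1, 40, Uma, Vega, 1981, 26), (k1, 40, Uma, Vega, 1986, 27), (k1, 40, Uma, Vega, 1986, 29), (k1, 40, Uma, Vega, 2003, 29), (k1, 40, Uma, Vega, 2010, 32), (mkt, 35, Uma, Vega, 1981, 26), (mkt, 35, Uma, Vega, 1986, 27), (mkt, 35, Uma, Vega, 1986, 29), (mkt, 35, Uma, Vega, 2003, 29), (mkt, 35, Uma, Vega, 2010, 32), (p1, 4, Xia, Argo, 1987, 20), (p1, 4, Xia, Argo, 2003, 15), (qa, 21, Uma, Vega, 1981, 26), (qa, 21, Uma, Vega, 1986, 27), (qa, 21, Uma, Vega, 1986, 29), (qa, 21, Uma, Vega, 2003, 29), (qa, 21, Uma, Vega, 2010, 32), (rd, 28, Xia, Argo, 1987, 20), (rd, 28, Xia, Argo, 2003, 15)}.
Filtering on year < 2010 leaves {(hr, 6, Xia, Argo, 1987, 20), (hr, 6, Xia, Argo, 2003, 15), (k1, 40, Uma, Vega, 1981, 26), (k1, 40, Uma, Vega, 1986, 27), (k1, 40, Uma, Vega, 1986, 29), (k1, 40, Uma, Vega, 2003, 29), (mkt, 35, Uma, Vega, 1981, 26), (mkt, 35, Uma, Vega, 1986, 27), (mkt, 35, Uma, Vega, 1986, 29), (mkt, 35, Uma, Vega, 2003, 29), (p1, 4, Xia, Argo, 1987, 20), (p1, 4, Xia, Argo, 2003, 15), (qa, 21, Uma, Vega, 1981, 26), (qa, 21, Uma, Vega, 1986, 27), (qa, 21, Uma, Vega, 1986, 29), (qa, 21, Uma, Vega, 2003, 29), (rd, 28, Xia, Argo, 1987, 20), (rd, 28, Xia, Argo, 2003, 15)}.
Projecting to title, genre, mname, bid (3 duplicate(s) eliminated): {(Argo, hr, Xia, 15), (Argo, hr, Xia, 20), (Argo, p1, Xia, 15), (Argo, p1, Xia, 20), (Argo, rd, Xia, 15), (Argo, rd, Xia, 20), (Vega, k1, Uma, 26), (Vega, k1, Uma, 27), (Vega, k1, Uma, 29), (Vega, mkt, Uma, 26), (Vega, mkt, Uma, 27), (Vega, mkt, Uma, 29), (Vega, qa, Uma, 26), (Vega, qa, Uma, 27), (Vega, qa, Uma, 29)}
Filtering on title != Argo leaves {(Vega, k1, Uma, 26), (Vega, k1, Uma, 27), (Vega, k1, Uma, 29), (Vega, mkt, Uma, 26), (Vega, mkt, Uma, 27), (Vega, mkt, Uma, 29), (Vega, qa, Uma, 26), (Vega, qa, Uma, 27), (Vega, qa, Uma, 29)}.
Projecting to bid, genre: {(26, k1), (26, mkt), (26, qa), (27, k1), (27, mkt), (27, qa), (29, k1), (29, mkt), (29, qa)}

{(26, k1), (26, mkt), (26, qa), (27, k1), (27, mkt), (27, qa), (29, k1), (29, mkt), (29, qa)}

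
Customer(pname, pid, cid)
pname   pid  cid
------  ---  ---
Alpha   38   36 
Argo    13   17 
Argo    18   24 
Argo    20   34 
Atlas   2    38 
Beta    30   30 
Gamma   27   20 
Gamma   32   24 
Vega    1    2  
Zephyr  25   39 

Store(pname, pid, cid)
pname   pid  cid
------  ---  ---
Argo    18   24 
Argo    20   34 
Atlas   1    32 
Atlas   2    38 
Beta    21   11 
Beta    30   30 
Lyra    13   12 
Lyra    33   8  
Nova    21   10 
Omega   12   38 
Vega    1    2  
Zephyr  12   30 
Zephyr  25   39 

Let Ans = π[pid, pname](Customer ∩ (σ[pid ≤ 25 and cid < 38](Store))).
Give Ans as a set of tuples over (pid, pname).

{(1, Vega), (18, Argo), (20, Argo)}

Selection pid ≤ 25 and cid < 38: {(Argo, 18, 24), (Argo, 20, 34), (Atlas, 1, 32), (Beta, 21, 11), (Lyra, 13, 12), (Nova, 21, 10), (Vega, 1, 2), (Zephyr, 12, 30)}
Taking the intersection: {(Argo, 18, 24), (Argo, 20, 34), (Vega, 1, 2)}
Keep only column(s) pid, pname: {(1, Vega), (18, Argo), (20, Argo)}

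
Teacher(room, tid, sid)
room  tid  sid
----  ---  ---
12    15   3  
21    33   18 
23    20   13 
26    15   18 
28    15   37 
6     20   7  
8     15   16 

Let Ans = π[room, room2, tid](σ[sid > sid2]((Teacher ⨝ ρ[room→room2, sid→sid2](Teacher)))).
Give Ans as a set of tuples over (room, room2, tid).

ρ[room→room2, sid→sid2]: schema becomes (room2, tid, sid2); tuples unchanged.
Natural join on tid: {(12, 15, 3, 12, 3), (12, 15, 3, 26, 18), (12, 15, 3, 28, 37), (12, 15, 3, 8, 16), (21, 33, 18, 21, 18), (23, 20, 13, 23, 13), (23, 20, 13, 6, 7), (26, 15, 18, 12, 3), (26, 15, 18, 26, 18), (26, 15, 18, 28, 37), (26, 15, 18, 8, 16), (28, 15, 37, 12, 3), (28, 15, 37, 26, 18), (28, 15, 37, 28, 37), (28, 15, 37, 8, 16), (6, 20, 7, 23, 13), (6, 20, 7, 6, 7), (8, 15, 16, 12, 3), (8, 15, 16, 26, 18), (8, 15, 16, 28, 37), (8, 15, 16, 8, 16)}
Apply σ_{sid > sid2}; surviving tuples: {(23, 20, 13, 6, 7), (26, 15, 18, 12, 3), (26, 15, 18, 8, 16), (28, 15, 37, 12, 3), (28, 15, 37, 26, 18), (28, 15, 37, 8, 16), (8, 15, 16, 12, 3)}
Projecting to room, room2, tid: {(23, 6, 20), (26, 12, 15), (26, 8, 15), (28, 12, 15), (28, 26, 15), (28, 8, 15), (8, 12, 15)}

{(23, 6, 20), (26, 12, 15), (26, 8, 15), (28, 12, 15), (28, 26, 15), (28, 8, 15), (8, 12, 15)}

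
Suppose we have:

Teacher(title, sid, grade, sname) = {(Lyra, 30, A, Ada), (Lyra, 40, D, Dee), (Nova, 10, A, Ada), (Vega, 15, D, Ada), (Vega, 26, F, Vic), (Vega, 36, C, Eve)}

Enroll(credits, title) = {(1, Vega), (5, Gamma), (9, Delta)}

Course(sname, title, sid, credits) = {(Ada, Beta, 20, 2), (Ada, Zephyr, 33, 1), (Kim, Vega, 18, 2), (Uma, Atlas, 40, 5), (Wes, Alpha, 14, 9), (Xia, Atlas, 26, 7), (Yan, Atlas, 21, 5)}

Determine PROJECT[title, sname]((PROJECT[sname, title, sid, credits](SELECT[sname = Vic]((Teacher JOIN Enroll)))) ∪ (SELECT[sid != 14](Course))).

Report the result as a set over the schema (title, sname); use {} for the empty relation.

Teacher ⋈ Enroll (natural join on title): {(Vega, 15, D, Ada, 1), (Vega, 26, F, Vic, 1), (Vega, 36, C, Eve, 1)}
Filtering on sname = Vic leaves {(Vega, 26, F, Vic, 1)}.
π_{sname, title, sid, credits} gives {(Vic, Vega, 26, 1)}.
Filtering on sid != 14 leaves {(Ada, Beta, 20, 2), (Ada, Zephyr, 33, 1), (Kim, Vega, 18, 2), (Uma, Atlas, 40, 5), (Xia, Atlas, 26, 7), (Yan, Atlas, 21, 5)}.
Set union of the two operands is {(Ada, Beta, 20, 2), (Ada, Zephyr, 33, 1), (Kim, Vega, 18, 2), (Uma, Atlas, 40, 5), (Vic, Vega, 26, 1), (Xia, Atlas, 26, 7), (Yan, Atlas, 21, 5)}.
π_{title, sname} gives {(Atlas, Uma), (Atlas, Xia), (Atlas, Yan), (Beta, Ada), (Vega, Kim), (Vega, Vic), (Zephyr, Ada)}.

{(Atlas, Uma), (Atlas, Xia), (Atlas, Yan), (Beta, Ada), (Vega, Kim), (Vega, Vic), (Zephyr, Ada)}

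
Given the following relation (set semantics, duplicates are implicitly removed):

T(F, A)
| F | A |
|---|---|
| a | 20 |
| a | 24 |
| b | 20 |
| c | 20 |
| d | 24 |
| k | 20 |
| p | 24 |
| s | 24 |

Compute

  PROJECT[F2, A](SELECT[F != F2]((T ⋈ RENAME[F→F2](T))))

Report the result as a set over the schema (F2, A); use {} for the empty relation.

{(a, 20), (a, 24), (b, 20), (c, 20), (d, 24), (k, 20), (p, 24), (s, 24)}

ρ[F→F2]: schema becomes (F2, A); tuples unchanged.
Joining T and RENAME[F→F2](T) on A yields {(a, 20, a), (a, 20, b), (a, 20, c), (a, 20, k), (a, 24, a), (a, 24, d), (a, 24, p), (a, 24, s), (b, 20, a), (b, 20, b), (b, 20, c), (b, 20, k), (c, 20, a), (c, 20, b), (c, 20, c), (c, 20, k), (d, 24, a), (d, 24, d), (d, 24, p), (d, 24, s), (k, 20, a), (k, 20, b), (k, 20, c), (k, 20, k), (p, 24, a), (p, 24, d), (p, 24, p), (p, 24, s), (s, 24, a), (s, 24, d), (s, 24, p), (s, 24, s)}.
Filtering on F != F2 leaves {(a, 20, b), (a, 20, c), (a, 20, k), (a, 24, d), (a, 24, p), (a, 24, s), (b, 20, a), (b, 20, c), (b, 20, k), (c, 20, a), (c, 20, b), (c, 20, k), (d, 24, a), (d, 24, p), (d, 24, s), (k, 20, a), (k, 20, b), (k, 20, c), (p, 24, a), (p, 24, d), (p, 24, s), (s, 24, a), (s, 24, d), (s, 24, p)}.
Keep only column(s) F2, A (16 duplicate(s) eliminated): {(a, 20), (a, 24), (b, 20), (c, 20), (d, 24), (k, 20), (p, 24), (s, 24)}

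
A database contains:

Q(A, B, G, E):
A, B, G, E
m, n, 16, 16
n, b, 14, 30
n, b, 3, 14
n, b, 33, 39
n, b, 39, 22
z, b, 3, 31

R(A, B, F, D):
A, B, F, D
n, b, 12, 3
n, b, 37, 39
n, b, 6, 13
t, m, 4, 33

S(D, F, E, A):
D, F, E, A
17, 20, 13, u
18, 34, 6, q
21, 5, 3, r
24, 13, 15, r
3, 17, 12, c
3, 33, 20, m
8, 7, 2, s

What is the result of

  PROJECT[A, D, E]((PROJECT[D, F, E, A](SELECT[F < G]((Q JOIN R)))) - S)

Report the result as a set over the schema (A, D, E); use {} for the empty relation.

{(n, 13, 22), (n, 13, 30), (n, 13, 39), (n, 3, 22), (n, 3, 30), (n, 3, 39), (n, 39, 22)}

Q ⋈ R (natural join on A, B): {(n, b, 14, 30, 12, 3), (n, b, 14, 30, 37, 39), (n, b, 14, 30, 6, 13), (n, b, 3, 14, 12, 3), (n, b, 3, 14, 37, 39), (n, b, 3, 14, 6, 13), (n, b, 33, 39, 12, 3), (n, b, 33, 39, 37, 39), (n, b, 33, 39, 6, 13), (n, b, 39, 22, 12, 3), (n, b, 39, 22, 37, 39), (n, b, 39, 22, 6, 13)}
Filtering on F < G leaves {(n, b, 14, 30, 12, 3), (n, b, 14, 30, 6, 13), (n, b, 33, 39, 12, 3), (n, b, 33, 39, 6, 13), (n, b, 39, 22, 12, 3), (n, b, 39, 22, 37, 39), (n, b, 39, 22, 6, 13)}.
Projecting to D, F, E, A: {(13, 6, 22, n), (13, 6, 30, n), (13, 6, 39, n), (3, 12, 22, n), (3, 12, 30, n), (3, 12, 39, n), (39, 37, 22, n)}
Set difference of the two operands is {(13, 6, 22, n), (13, 6, 30, n), (13, 6, 39, n), (3, 12, 22, n), (3, 12, 30, n), (3, 12, 39, n), (39, 37, 22, n)}.
Projecting to A, D, E: {(n, 13, 22), (n, 13, 30), (n, 13, 39), (n, 3, 22), (n, 3, 30), (n, 3, 39), (n, 39, 22)}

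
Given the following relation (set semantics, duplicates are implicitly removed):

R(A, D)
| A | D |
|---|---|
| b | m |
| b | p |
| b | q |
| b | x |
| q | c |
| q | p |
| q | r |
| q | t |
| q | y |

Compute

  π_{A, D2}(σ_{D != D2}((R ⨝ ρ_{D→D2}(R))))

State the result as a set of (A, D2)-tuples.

ρ[D→D2]: schema becomes (A, D2); tuples unchanged.
Natural join on A: {(b, m, m), (b, m, p), (b, m, q), (b, m, x), (b, p, m), (b, p, p), (b, p, q), (b, p, x), (b, q, m), (b, q, p), (b, q, q), (b, q, x), (b, x, m), (b, x, p), (b, x, q), (b, x, x), (q, c, c), (q, c, p), (q, c, r), (q, c, t), (q, c, y), (q, p, c), (q, p, p), (q, p, r), (q, p, t), (q, p, y), (q, r, c), (q, r, p), (q, r, r), (q, r, t), (q, r, y), (q, t, c), (q, t, p), (q, t, r), (q, t, t), (q, t, y), (q, y, c), (q, y, p), (q, y, r), (q, y, t), (q, y, y)}
Apply σ_{D != D2}; surviving tuples: {(b, m, p), (b, m, q), (b, m, x), (b, p, m), (b, p, q), (b, p, x), (b, q, m), (b, q, p), (b, q, x), (b, x, m), (b, x, p), (b, x, q), (q, c, p), (q, c, r), (q, c, t), (q, c, y), (q, p, c), (q, p, r), (q, p, t), (q, p, y), (q, r, c), (q, r, p), (q, r, t), (q, r, y), (q, t, c), (q, t, p), (q, t, r), (q, t, y), (q, y, c), (q, y, p), (q, y, r), (q, y, t)}
π[A, D2]: project onto (A, D2) (23 duplicate(s) eliminated) → {(b, m), (b, p), (b, q), (b, x), (q, c), (q, p), (q, r), (q, t), (q, y)}

{(b, m), (b, p), (b, q), (b, x), (q, c), (q, p), (q, r), (q, t), (q, y)}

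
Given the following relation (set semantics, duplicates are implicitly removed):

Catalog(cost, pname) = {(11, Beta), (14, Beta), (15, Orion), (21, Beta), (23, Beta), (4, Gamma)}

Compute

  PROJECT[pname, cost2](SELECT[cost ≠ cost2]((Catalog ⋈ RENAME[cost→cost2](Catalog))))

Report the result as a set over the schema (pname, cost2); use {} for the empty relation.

{(Beta, 11), (Beta, 14), (Beta, 21), (Beta, 23)}

ρ[cost→cost2]: schema becomes (cost2, pname); tuples unchanged.
Catalog ⋈ RENAME[cost→cost2](Catalog) (natural join on pname): {(11, Beta, 11), (11, Beta, 14), (11, Beta, 21), (11, Beta, 23), (14, Beta, 11), (14, Beta, 14), (14, Beta, 21), (14, Beta, 23), (15, Orion, 15), (21, Beta, 11), (21, Beta, 14), (21, Beta, 21), (21, Beta, 23), (23, Beta, 11), (23, Beta, 14), (23, Beta, 21), (23, Beta, 23), (4, Gamma, 4)}
Filtering on cost ≠ cost2 leaves {(11, Beta, 14), (11, Beta, 21), (11, Beta, 23), (14, Beta, 11), (14, Beta, 21), (14, Beta, 23), (21, Beta, 11), (21, Beta, 14), (21, Beta, 23), (23, Beta, 11), (23, Beta, 14), (23, Beta, 21)}.
π_{pname, cost2} gives {(Beta, 11), (Beta, 14), (Beta, 21), (Beta, 23)} (8 duplicate(s) eliminated).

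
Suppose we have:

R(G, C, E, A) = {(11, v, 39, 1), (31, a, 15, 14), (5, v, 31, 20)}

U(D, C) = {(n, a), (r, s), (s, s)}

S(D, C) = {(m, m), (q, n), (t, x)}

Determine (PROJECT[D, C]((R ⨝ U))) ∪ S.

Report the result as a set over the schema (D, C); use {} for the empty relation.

{(m, m), (n, a), (q, n), (t, x)}

Joining R and U on C yields {(31, a, 15, 14, n)}.
Projecting to D, C: {(n, a)}
Set union of the two operands is {(m, m), (n, a), (q, n), (t, x)}.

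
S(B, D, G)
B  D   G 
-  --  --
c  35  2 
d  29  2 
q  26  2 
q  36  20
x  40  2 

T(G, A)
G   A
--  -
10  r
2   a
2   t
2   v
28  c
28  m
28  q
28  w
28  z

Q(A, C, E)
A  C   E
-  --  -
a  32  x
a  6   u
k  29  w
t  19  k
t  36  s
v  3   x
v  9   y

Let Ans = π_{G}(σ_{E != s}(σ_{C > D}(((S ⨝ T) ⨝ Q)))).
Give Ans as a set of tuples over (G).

{2}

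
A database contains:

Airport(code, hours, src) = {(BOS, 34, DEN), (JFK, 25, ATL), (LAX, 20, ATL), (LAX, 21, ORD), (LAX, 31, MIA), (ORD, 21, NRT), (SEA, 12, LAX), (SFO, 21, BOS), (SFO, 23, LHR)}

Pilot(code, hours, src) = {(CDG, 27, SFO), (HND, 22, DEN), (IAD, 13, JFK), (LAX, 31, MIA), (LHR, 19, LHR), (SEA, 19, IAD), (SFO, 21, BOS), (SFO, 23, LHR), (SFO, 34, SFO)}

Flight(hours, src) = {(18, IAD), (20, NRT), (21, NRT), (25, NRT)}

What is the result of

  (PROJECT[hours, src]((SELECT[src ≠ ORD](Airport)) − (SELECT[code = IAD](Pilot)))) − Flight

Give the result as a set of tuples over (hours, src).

{(12, LAX), (20, ATL), (21, BOS), (23, LHR), (25, ATL), (31, MIA), (34, DEN)}

Apply σ_{src ≠ ORD}; surviving tuples: {(BOS, 34, DEN), (JFK, 25, ATL), (LAX, 20, ATL), (LAX, 31, MIA), (ORD, 21, NRT), (SEA, 12, LAX), (SFO, 21, BOS), (SFO, 23, LHR)}
Apply σ_{code = IAD}; surviving tuples: {(IAD, 13, JFK)}
Taking the difference: {(BOS, 34, DEN), (JFK, 25, ATL), (LAX, 20, ATL), (LAX, 31, MIA), (ORD, 21, NRT), (SEA, 12, LAX), (SFO, 21, BOS), (SFO, 23, LHR)}
π_{hours, src} gives {(12, LAX), (20, ATL), (21, BOS), (21, NRT), (23, LHR), (25, ATL), (31, MIA), (34, DEN)}.
Taking the difference: {(12, LAX), (20, ATL), (21, BOS), (23, LHR), (25, ATL), (31, MIA), (34, DEN)}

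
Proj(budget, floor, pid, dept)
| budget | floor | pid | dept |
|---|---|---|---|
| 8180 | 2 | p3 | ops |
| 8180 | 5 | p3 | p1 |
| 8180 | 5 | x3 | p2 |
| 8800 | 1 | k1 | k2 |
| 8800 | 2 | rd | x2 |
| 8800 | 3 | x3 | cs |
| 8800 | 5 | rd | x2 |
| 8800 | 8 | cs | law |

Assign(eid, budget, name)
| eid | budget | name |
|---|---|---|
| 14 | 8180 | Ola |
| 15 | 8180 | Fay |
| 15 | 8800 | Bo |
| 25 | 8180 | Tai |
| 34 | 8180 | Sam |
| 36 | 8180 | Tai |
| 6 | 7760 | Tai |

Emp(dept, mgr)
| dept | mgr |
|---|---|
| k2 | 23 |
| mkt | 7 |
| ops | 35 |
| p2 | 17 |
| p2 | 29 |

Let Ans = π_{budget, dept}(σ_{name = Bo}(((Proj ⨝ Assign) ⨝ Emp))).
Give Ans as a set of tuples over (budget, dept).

Natural join on budget: {(8180, 2, p3, ops, 14, Ola), (8180, 2, p3, ops, 15, Fay), (8180, 2, p3, ops, 25, Tai), (8180, 2, p3, ops, 34, Sam), (8180, 2, p3, ops, 36, Tai), (8180, 5, p3, p1, 14, Ola), (8180, 5, p3, p1, 15, Fay), (8180, 5, p3, p1, 25, Tai), (8180, 5, p3, p1, 34, Sam), (8180, 5, p3, p1, 36, Tai), (8180, 5, x3, p2, 14, Ola), (8180, 5, x3, p2, 15, Fay), (8180, 5, x3, p2, 25, Tai), (8180, 5, x3, p2, 34, Sam), (8180, 5, x3, p2, 36, Tai), (8800, 1, k1, k2, 15, Bo), (8800, 2, rd, x2, 15, Bo), (8800, 3, x3, cs, 15, Bo), (8800, 5, rd, x2, 15, Bo), (8800, 8, cs, law, 15, Bo)}
Natural join on dept: {(8180, 2, p3, ops, 14, Ola, 35), (8180, 2, p3, ops, 15, Fay, 35), (8180, 2, p3, ops, 25, Tai, 35), (8180, 2, p3, ops, 34, Sam, 35), (8180, 2, p3, ops, 36, Tai, 35), (8180, 5, x3, p2, 14, Ola, 17), (8180, 5, x3, p2, 14, Ola, 29), (8180, 5, x3, p2, 15, Fay, 17), (8180, 5, x3, p2, 15, Fay, 29), (8180, 5, x3, p2, 25, Tai, 17), (8180, 5, x3, p2, 25, Tai, 29), (8180, 5, x3, p2, 34, Sam, 17), (8180, 5, x3, p2, 34, Sam, 29), (8180, 5, x3, p2, 36, Tai, 17), (8180, 5, x3, p2, 36, Tai, 29), (8800, 1, k1, k2, 15, Bo, 23)}
Filtering on name = Bo leaves {(8800, 1, k1, k2, 15, Bo, 23)}.
π[budget, dept]: project onto (budget, dept) → {(8800, k2)}

{(8800, k2)}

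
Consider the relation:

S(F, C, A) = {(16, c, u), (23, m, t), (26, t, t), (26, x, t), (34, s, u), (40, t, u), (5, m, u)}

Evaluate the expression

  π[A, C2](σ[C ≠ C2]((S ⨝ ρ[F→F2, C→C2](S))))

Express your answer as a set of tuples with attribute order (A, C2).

{(t, m), (t, t), (t, x), (u, c), (u, m), (u, s), (u, t)}

ρ[F→F2, C→C2]: schema becomes (F2, C2, A); tuples unchanged.
S ⋈ ρ[F→F2, C→C2](S) (natural join on A): {(16, c, u, 16, c), (16, c, u, 34, s), (16, c, u, 40, t), (16, c, u, 5, m), (23, m, t, 23, m), (23, m, t, 26, t), (23, m, t, 26, x), (26, t, t, 23, m), (26, t, t, 26, t), (26, t, t, 26, x), (26, x, t, 23, m), (26, x, t, 26, t), (26, x, t, 26, x), (34, s, u, 16, c), (34, s, u, 34, s), (34, s, u, 40, t), (34, s, u, 5, m), (40, t, u, 16, c), (40, t, u, 34, s), (40, t, u, 40, t), (40, t, u, 5, m), (5, m, u, 16, c), (5, m, u, 34, s), (5, m, u, 40, t), (5, m, u, 5, m)}
Apply σ_{C ≠ C2}; surviving tuples: {(16, c, u, 34, s), (16, c, u, 40, t), (16, c, u, 5, m), (23, m, t, 26, t), (23, m, t, 26, x), (26, t, t, 23, m), (26, t, t, 26, x), (26, x, t, 23, m), (26, x, t, 26, t), (34, s, u, 16, c), (34, s, u, 40, t), (34, s, u, 5, m), (40, t, u, 16, c), (40, t, u, 34, s), (40, t, u, 5, m), (5, m, u, 16, c), (5, m, u, 34, s), (5, m, u, 40, t)}
Projecting to A, C2 (11 duplicate(s) eliminated): {(t, m), (t, t), (t, x), (u, c), (u, m), (u, s), (u, t)}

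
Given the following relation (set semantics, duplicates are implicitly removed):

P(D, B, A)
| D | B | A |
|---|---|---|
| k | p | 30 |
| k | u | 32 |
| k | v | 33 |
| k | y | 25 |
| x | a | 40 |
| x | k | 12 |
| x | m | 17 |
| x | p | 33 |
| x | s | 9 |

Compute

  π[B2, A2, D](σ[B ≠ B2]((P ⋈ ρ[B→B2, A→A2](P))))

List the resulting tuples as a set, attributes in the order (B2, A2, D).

ρ[B→B2, A→A2]: schema becomes (D, B2, A2); tuples unchanged.
Natural join on D: {(k, p, 30, p, 30), (k, p, 30, u, 32), (k, p, 30, v, 33), (k, p, 30, y, 25), (k, u, 32, p, 30), (k, u, 32, u, 32), (k, u, 32, v, 33), (k, u, 32, y, 25), (k, v, 33, p, 30), (k, v, 33, u, 32), (k, v, 33, v, 33), (k, v, 33, y, 25), (k, y, 25, p, 30), (k, y, 25, u, 32), (k, y, 25, v, 33), (k, y, 25, y, 25), (x, a, 40, a, 40), (x, a, 40, k, 12), (x, a, 40, m, 17), (x, a, 40, p, 33), (x, a, 40, s, 9), (x, k, 12, a, 40), (x, k, 12, k, 12), (x, k, 12, m, 17), (x, k, 12, p, 33), (x, k, 12, s, 9), (x, m, 17, a, 40), (x, m, 17, k, 12), (x, m, 17, m, 17), (x, m, 17, p, 33), (x, m, 17, s, 9), (x, p, 33, a, 40), (x, p, 33, k, 12), (x, p, 33, m, 17), (x, p, 33, p, 33), (x, p, 33, s, 9), (x, s, 9, a, 40), (x, s, 9, k, 12), (x, s, 9, m, 17), (x, s, 9, p, 33), (x, s, 9, s, 9)}
Apply σ_{B ≠ B2}; surviving tuples: {(k, p, 30, u, 32), (k, p, 30, v, 33), (k, p, 30, y, 25), (k, u, 32, p, 30), (k, u, 32, v, 33), (k, u, 32, y, 25), (k, v, 33, p, 30), (k, v, 33, u, 32), (k, v, 33, y, 25), (k, y, 25, p, 30), (k, y, 25, u, 32), (k, y, 25, v, 33), (x, a, 40, k, 12), (x, a, 40, m, 17), (x, a, 40, p, 33), (x, a, 40, s, 9), (x, k, 12, a, 40), (x, k, 12, m, 17), (x, k, 12, p, 33), (x, k, 12, s, 9), (x, m, 17, a, 40), (x, m, 17, k, 12), (x, m, 17, p, 33), (x, m, 17, s, 9), (x, p, 33, a, 40), (x, p, 33, k, 12), (x, p, 33, m, 17), (x, p, 33, s, 9), (x, s, 9, a, 40), (x, s, 9, k, 12), (x, s, 9, m, 17), (x, s, 9, p, 33)}
π_{B2, A2, D} gives {(a, 40, x), (k, 12, x), (m, 17, x), (p, 30, k), (p, 33, x), (s, 9, x), (u, 32, k), (v, 33, k), (y, 25, k)} (23 duplicate(s) eliminated).

{(a, 40, x), (k, 12, x), (m, 17, x), (p, 30, k), (p, 33, x), (s, 9, x), (u, 32, k), (v, 33, k), (y, 25, k)}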